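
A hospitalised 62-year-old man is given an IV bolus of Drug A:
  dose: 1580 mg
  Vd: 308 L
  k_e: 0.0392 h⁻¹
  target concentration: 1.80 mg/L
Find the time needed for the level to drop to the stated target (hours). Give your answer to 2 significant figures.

27 h

C₀ = Dose / Vd = 1580 / 308 = 5.130 mg/L
t = ln(C₀ / C) / k = ln(5.130 / 1.80) / 0.03920
  = ln(2.850) / 0.03920 = 1.047 / 0.03920 = 26.71 h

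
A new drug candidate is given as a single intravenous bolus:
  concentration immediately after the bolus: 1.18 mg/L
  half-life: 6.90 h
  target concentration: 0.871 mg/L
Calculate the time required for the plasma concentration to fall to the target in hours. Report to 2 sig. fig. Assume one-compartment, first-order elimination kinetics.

k = ln2 / t½ = 0.693147 / 6.90 = 0.1005 h⁻¹
t = ln(C₀ / C) / k = ln(1.180 / 0.871) / 0.1005
  = ln(1.355) / 0.1005 = 0.3038 / 0.1005 = 3.023 h

3.0 h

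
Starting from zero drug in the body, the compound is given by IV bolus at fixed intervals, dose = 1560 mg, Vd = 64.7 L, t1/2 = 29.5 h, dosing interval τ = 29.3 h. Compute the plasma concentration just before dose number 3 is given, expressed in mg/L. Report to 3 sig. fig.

18.2 mg/L

C₀ per dose = Dose / Vd = 1560 / 64.7 = 24.11 mg/L
k = ln2 / t½ = 0.693147 / 29.5 = 0.02350 h⁻¹
Fraction remaining after one interval: r = e^(−kτ) = e^(−0.02350 × 29.3) = 0.5023
Before dose 3, 2 doses have been given (aged 1τ, 2τ).
C_trough = C₀ × (r + r²) = 24.11 × (0.5023 + 0.2523) = 18.19 mg/L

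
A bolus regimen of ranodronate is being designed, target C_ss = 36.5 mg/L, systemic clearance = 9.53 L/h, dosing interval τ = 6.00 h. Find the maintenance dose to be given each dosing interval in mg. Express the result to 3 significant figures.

2090 mg

At steady state, Dose/τ = Css × CL.
Dose = Css × CL × τ = 36.5 × 9.530 × 6.00 = 2087 mg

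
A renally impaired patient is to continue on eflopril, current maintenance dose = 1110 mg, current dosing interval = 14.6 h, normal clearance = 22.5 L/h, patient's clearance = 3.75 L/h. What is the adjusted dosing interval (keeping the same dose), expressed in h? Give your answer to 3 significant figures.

To keep the same average steady-state level, dosing rate must scale with clearance.
CL ratio = 3.75 / 22.5 = 0.1667
New interval (same dose) = 14.6 / 0.1667 = 87.58 h

87.6 h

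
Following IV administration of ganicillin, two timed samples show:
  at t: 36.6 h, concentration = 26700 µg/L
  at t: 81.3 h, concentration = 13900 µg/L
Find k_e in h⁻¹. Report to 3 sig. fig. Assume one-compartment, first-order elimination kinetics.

k = ln(C₁/C₂) / (t₂ − t₁) = ln(26700/13900) / (81.3 − 36.6)
  = 0.6528 / 44.70 = 0.01460 h⁻¹

0.0146 h⁻¹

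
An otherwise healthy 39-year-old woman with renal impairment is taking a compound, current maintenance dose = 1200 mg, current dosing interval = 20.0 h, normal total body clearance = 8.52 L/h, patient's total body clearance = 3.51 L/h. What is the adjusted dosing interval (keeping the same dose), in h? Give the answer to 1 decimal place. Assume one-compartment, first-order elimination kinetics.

48.5 h

To keep the same average steady-state level, dosing rate must scale with clearance.
CL ratio = 3.51 / 8.52 = 0.4120
New interval (same dose) = 20.0 / 0.4120 = 48.54 h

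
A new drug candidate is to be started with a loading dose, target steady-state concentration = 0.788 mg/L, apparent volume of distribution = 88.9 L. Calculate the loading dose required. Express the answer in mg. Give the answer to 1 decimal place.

LD = Css × Vd = 0.788 × 88.9 = 70.05 mg

70.1 mg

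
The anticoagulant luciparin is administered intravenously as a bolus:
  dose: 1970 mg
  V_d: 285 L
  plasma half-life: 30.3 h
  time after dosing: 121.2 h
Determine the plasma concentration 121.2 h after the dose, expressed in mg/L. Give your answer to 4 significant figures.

C₀ = Dose / Vd = 1970 / 285 = 6.912 mg/L
k = ln2 / t½ = 0.693147 / 30.3 = 0.02288 h⁻¹
t / t½ = 121.2 / 30.3 = 4 half-lives
C = C₀ × (1/2)^4 = 6.912 × 0.06250 = 0.4320 mg/L

0.4320 mg/L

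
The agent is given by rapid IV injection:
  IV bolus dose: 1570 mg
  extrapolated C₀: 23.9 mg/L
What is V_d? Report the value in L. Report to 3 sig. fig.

Vd = Dose / C₀ = 1570 / 23.9 = 65.69 L

65.7 L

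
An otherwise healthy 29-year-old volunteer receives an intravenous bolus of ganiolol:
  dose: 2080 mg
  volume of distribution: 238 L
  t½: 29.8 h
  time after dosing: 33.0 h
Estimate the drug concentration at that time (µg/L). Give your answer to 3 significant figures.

4060 µg/L

C₀ = Dose / Vd = 2080 / 238 = 8.739 mg/L
k = ln2 / t½ = 0.693147 / 29.8 = 0.02326 h⁻¹
C = C₀ · e^(−k·t) = 8.739 × e^(−0.02326 × 33.0)
  = 8.739 × 0.4641 = 4.056 mg/L
Convert: 4.056 mg/L × 1000 = 4056 µg/L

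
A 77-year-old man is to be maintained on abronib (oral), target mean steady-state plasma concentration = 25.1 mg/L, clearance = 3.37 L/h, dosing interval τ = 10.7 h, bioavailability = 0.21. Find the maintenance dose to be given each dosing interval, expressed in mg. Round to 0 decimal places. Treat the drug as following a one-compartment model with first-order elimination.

4310 mg

At steady state, F × (Dose/τ) = Css × CL.
Dose = Css × CL × τ / F = 25.1 × 3.370 × 10.7 / 0.21 = 4310 mg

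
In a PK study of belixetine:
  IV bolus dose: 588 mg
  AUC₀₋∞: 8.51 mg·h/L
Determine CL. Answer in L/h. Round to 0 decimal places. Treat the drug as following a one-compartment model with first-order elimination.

CL = Dose / AUC = 588 / 8.51 = 69.10 L/h

69 L/h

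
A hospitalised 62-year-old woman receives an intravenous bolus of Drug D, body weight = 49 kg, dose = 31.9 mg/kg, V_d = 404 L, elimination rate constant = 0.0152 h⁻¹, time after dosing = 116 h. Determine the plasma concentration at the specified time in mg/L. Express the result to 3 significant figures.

Total dose = 31.9 × 49 = 1563 mg
C₀ = Dose / Vd = 1563 / 404 = 3.869 mg/L
C = C₀ · e^(−k·t) = 3.869 × e^(−0.01520 × 116)
  = 3.869 × 0.1715 = 0.6635 mg/L

0.664 mg/L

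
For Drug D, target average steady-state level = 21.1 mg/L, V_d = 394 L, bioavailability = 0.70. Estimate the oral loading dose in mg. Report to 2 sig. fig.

LD = Css × Vd / F = 21.1 × 394 / 0.70 = 11880 mg

12000 mg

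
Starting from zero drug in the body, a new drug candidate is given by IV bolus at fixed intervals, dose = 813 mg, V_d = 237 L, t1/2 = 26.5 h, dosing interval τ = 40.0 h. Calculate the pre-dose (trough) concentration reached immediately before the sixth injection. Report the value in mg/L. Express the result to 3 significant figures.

C₀ per dose = Dose / Vd = 813 / 237 = 3.430 mg/L
k = ln2 / t½ = 0.693147 / 26.5 = 0.02616 h⁻¹
Fraction remaining after one interval: r = e^(−kτ) = e^(−0.02616 × 40.0) = 0.3512
Before dose 6, 5 doses have been given (aged 1τ, 2τ, 3τ, 4τ, 5τ).
C_trough = C₀ × (r + r² + … + r^5) = C₀ × r(1−r^5)/(1−r)
        = 3.430 × 0.3512 × (1 − 0.005343) / (1 − 0.3512) = 1.847 mg/L

1.85 mg/L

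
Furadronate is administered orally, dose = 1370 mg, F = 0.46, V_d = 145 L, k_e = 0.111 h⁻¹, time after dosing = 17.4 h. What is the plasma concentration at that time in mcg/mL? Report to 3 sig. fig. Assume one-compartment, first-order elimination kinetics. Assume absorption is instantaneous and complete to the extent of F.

Amount reaching circulation = F × Dose = 0.46 × 1370 = 630.2 mg
C₀ = F·Dose / Vd = 630.2 / 145 = 4.346 mg/L
C = C₀ · e^(−k·t) = 4.346 × e^(−0.1110 × 17.4)
  = 4.346 × 0.1449 = 0.6297 mg/L
(0.6297 mg/L = 0.6297 mcg/mL)

0.630 mcg/mL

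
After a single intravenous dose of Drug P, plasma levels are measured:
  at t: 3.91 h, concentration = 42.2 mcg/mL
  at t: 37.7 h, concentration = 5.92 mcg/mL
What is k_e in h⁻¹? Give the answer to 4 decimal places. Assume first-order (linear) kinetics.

k = ln(C₁/C₂) / (t₂ − t₁) = ln(42.2/5.92) / (37.7 − 3.91)
  = 1.964 / 33.79 = 0.05812 h⁻¹

0.0581 h⁻¹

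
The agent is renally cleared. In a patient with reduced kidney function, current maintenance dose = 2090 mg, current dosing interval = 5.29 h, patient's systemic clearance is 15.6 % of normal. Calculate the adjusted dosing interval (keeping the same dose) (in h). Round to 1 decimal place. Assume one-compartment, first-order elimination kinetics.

To keep the same average steady-state level, dosing rate must scale with clearance.
CL ratio = 15.6 / 100 = 0.1560
New interval (same dose) = 5.29 / 0.1560 = 33.91 h

33.9 h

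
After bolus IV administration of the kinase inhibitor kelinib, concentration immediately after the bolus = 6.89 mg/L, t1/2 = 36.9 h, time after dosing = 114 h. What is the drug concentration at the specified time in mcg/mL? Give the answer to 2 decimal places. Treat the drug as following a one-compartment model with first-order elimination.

0.81 mcg/mL

k = ln2 / t½ = 0.693147 / 36.9 = 0.01878 h⁻¹
C = C₀ · e^(−k·t) = 6.890 × e^(−0.01878 × 114)
  = 6.890 × 0.1175 = 0.8096 mg/L
(0.8096 mg/L = 0.8096 mcg/mL)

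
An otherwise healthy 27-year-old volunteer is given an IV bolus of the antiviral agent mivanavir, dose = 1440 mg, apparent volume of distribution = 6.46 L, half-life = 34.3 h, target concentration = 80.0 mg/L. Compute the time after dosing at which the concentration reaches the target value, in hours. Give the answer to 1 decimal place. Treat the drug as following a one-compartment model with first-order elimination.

50.7 h

C₀ = Dose / Vd = 1440 / 6.46 = 222.9 mg/L
k = ln2 / t½ = 0.693147 / 34.3 = 0.02021 h⁻¹
t = ln(C₀ / C) / k = ln(222.9 / 80.0) / 0.02021
  = ln(2.786) / 0.02021 = 1.025 / 0.02021 = 50.72 h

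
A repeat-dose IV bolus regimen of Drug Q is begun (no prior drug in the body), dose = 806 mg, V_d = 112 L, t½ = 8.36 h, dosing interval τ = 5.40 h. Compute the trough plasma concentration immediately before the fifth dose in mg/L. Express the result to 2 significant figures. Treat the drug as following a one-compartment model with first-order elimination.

11 mg/L

C₀ per dose = Dose / Vd = 806 / 112 = 7.196 mg/L
k = ln2 / t½ = 0.693147 / 8.36 = 0.08291 h⁻¹
Fraction remaining after one interval: r = e^(−kτ) = e^(−0.08291 × 5.40) = 0.6391
Before dose 5, 4 doses have been given (aged 1τ, 2τ, 3τ, 4τ).
C_trough = C₀ × (r + r² + … + r^4) = C₀ × r(1−r^4)/(1−r)
        = 7.196 × 0.6391 × (1 − 0.1668) / (1 − 0.6391) = 10.62 mg/L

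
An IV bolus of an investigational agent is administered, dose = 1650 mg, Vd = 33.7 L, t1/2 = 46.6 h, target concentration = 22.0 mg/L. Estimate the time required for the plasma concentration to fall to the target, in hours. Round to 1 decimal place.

C₀ = Dose / Vd = 1650 / 33.7 = 48.96 mg/L
k = ln2 / t½ = 0.693147 / 46.6 = 0.01487 h⁻¹
t = ln(C₀ / C) / k = ln(48.96 / 22.0) / 0.01487
  = ln(2.225) / 0.01487 = 0.7998 / 0.01487 = 53.79 h

53.8 h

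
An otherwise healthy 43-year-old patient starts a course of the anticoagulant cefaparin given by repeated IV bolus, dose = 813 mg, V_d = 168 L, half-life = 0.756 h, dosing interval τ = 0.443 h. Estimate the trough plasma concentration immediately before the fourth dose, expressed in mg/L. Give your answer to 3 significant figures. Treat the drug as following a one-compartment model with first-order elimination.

6.80 mg/L

C₀ per dose = Dose / Vd = 813 / 168 = 4.839 mg/L
k = ln2 / t½ = 0.693147 / 0.756 = 0.9169 h⁻¹
Fraction remaining after one interval: r = e^(−kτ) = e^(−0.9169 × 0.443) = 0.6662
Before dose 4, 3 doses have been given (aged 1τ, 2τ, 3τ).
C_trough = C₀ × (r + r² + … + r^3) = C₀ × r(1−r^3)/(1−r)
        = 4.839 × 0.6662 × (1 − 0.2957) / (1 − 0.6662) = 6.802 mg/L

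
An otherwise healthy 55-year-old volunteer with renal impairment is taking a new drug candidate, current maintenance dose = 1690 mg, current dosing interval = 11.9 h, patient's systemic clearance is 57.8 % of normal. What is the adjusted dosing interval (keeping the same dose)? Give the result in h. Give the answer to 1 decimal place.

To keep the same average steady-state level, dosing rate must scale with clearance.
CL ratio = 57.8 / 100 = 0.5780
New interval (same dose) = 11.9 / 0.5780 = 20.59 h

20.6 h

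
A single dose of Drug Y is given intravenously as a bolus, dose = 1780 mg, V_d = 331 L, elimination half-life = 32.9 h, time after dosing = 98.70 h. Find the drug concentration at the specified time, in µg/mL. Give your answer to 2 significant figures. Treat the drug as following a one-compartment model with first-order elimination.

C₀ = Dose / Vd = 1780 / 331 = 5.378 mg/L
k = ln2 / t½ = 0.693147 / 32.9 = 0.02107 h⁻¹
t / t½ = 98.70 / 32.9 = 3 half-lives
C = C₀ × (1/2)^3 = 5.378 × 0.1250 = 0.6723 mg/L
(0.6723 mg/L = 0.6723 µg/mL)

0.67 µg/mL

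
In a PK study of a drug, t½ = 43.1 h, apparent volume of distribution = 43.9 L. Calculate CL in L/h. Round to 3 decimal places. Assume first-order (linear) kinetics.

0.706 L/h

k = ln2 / t½ = 0.693147 / 43.1 = 0.01608 h⁻¹
CL = k × Vd = 0.01608 × 43.9 = 0.7059 L/h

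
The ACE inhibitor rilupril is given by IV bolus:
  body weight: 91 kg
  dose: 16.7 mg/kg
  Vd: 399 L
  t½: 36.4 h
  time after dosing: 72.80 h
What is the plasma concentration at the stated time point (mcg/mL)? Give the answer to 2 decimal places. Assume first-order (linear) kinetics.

0.95 mcg/mL

Total dose = 16.7 × 91 = 1520 mg
C₀ = Dose / Vd = 1520 / 399 = 3.810 mg/L
k = ln2 / t½ = 0.693147 / 36.4 = 0.01904 h⁻¹
t / t½ = 72.80 / 36.4 = 2 half-lives
C = C₀ × (1/2)^2 = 3.810 × 0.2500 = 0.9525 mg/L
(0.9525 mg/L = 0.9525 mcg/mL)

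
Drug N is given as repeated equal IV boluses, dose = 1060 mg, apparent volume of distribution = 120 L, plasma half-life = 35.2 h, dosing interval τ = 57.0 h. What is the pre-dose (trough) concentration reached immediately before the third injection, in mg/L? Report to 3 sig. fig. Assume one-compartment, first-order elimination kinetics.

3.81 mg/L

C₀ per dose = Dose / Vd = 1060 / 120 = 8.833 mg/L
k = ln2 / t½ = 0.693147 / 35.2 = 0.01969 h⁻¹
Fraction remaining after one interval: r = e^(−kτ) = e^(−0.01969 × 57.0) = 0.3255
Before dose 3, 2 doses have been given (aged 1τ, 2τ).
C_trough = C₀ × (r + r²) = 8.833 × (0.3255 + 0.1060) = 3.811 mg/L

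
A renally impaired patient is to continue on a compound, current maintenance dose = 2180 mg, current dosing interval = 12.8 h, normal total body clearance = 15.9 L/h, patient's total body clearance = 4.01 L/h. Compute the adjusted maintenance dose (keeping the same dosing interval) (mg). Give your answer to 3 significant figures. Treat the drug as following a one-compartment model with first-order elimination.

To keep the same average steady-state level, dosing rate must scale with clearance.
CL ratio = 4.01 / 15.9 = 0.2522
New dose (same interval) = 2180 × 0.2522 = 549.8 mg

550 mg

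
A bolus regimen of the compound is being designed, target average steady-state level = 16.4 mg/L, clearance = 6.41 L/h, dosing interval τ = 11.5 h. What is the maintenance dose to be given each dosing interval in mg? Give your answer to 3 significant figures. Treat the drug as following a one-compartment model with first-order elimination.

1210 mg

At steady state, Dose/τ = Css × CL.
Dose = Css × CL × τ = 16.4 × 6.410 × 11.5 = 1209 mg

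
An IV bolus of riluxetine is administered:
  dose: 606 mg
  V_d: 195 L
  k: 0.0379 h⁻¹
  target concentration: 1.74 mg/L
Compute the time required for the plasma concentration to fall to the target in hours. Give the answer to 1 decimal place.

15.3 h

C₀ = Dose / Vd = 606.0 / 195 = 3.108 mg/L
t = ln(C₀ / C) / k = ln(3.108 / 1.74) / 0.03790
  = ln(1.786) / 0.03790 = 0.5800 / 0.03790 = 15.30 h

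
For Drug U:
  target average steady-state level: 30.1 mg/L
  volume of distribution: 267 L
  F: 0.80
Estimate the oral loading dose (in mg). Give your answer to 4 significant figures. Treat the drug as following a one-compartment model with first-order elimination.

LD = Css × Vd / F = 30.1 × 267 / 0.80 = 10050 mg

10050 mg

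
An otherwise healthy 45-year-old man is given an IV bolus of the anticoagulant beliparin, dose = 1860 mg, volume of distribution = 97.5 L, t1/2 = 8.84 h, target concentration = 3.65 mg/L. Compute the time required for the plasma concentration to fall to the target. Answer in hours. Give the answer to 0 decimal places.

C₀ = Dose / Vd = 1860 / 97.5 = 19.08 mg/L
k = ln2 / t½ = 0.693147 / 8.84 = 0.07841 h⁻¹
t = ln(C₀ / C) / k = ln(19.08 / 3.65) / 0.07841
  = ln(5.227) / 0.07841 = 1.654 / 0.07841 = 21.09 h

21 h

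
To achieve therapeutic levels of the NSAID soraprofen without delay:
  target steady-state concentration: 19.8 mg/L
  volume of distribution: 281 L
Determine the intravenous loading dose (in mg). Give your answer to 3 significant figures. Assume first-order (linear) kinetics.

LD = Css × Vd = 19.8 × 281 = 5564 mg

5560 mg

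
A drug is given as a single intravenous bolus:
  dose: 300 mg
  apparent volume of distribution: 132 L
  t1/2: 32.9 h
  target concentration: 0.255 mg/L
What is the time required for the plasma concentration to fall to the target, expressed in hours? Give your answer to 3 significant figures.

C₀ = Dose / Vd = 300.0 / 132 = 2.273 mg/L
k = ln2 / t½ = 0.693147 / 32.9 = 0.02107 h⁻¹
t = ln(C₀ / C) / k = ln(2.273 / 0.255) / 0.02107
  = ln(8.914) / 0.02107 = 2.188 / 0.02107 = 103.8 h

104 h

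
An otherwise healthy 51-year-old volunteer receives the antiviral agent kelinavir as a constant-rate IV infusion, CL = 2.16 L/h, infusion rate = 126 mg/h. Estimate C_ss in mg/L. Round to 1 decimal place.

58.3 mg/L

At steady state Css = R₀ / CL = 126 / 2.160 = 58.33 mg/L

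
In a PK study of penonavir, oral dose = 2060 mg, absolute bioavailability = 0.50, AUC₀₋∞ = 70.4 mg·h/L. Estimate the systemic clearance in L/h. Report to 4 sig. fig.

CL = F·Dose / AUC = 0.50 × 2060 / 70.4 = 14.63 L/h

14.63 L/h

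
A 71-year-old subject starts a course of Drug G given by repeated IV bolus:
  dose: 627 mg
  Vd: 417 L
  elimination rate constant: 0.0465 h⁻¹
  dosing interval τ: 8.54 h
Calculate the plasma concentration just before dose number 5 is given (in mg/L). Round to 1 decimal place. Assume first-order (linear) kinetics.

C₀ per dose = Dose / Vd = 627 / 417 = 1.504 mg/L
Fraction remaining after one interval: r = e^(−kτ) = e^(−0.04650 × 8.54) = 0.6723
Before dose 5, 4 doses have been given (aged 1τ, 2τ, 3τ, 4τ).
C_trough = C₀ × (r + r² + … + r^4) = C₀ × r(1−r^4)/(1−r)
        = 1.504 × 0.6723 × (1 − 0.2043) / (1 − 0.6723) = 2.455 mg/L

2.5 mg/L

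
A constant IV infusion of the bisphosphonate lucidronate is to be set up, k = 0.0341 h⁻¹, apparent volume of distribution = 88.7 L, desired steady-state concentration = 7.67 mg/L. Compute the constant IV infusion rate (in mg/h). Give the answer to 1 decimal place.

CL = k × Vd = 0.03410 × 88.7 = 3.025 L/h
At steady state, infusion rate R₀ = Css × CL = 7.67 × 3.025 = 23.20 mg/h

23.2 mg/h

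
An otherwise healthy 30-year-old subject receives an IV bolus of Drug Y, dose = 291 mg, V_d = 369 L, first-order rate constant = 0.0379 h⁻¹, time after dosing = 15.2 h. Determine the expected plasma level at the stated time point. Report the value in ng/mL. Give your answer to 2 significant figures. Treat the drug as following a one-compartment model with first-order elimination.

C₀ = Dose / Vd = 291.0 / 369 = 0.7886 mg/L
C = C₀ · e^(−k·t) = 0.7886 × e^(−0.03790 × 15.2)
  = 0.7886 × 0.5621 = 0.4433 mg/L
Convert: 0.4433 mg/L × 1000 = 443.3 ng/mL

440 ng/mL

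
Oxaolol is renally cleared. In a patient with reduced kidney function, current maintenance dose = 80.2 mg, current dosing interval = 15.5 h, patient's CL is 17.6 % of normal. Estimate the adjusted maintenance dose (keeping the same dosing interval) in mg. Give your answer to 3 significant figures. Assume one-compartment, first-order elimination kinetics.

To keep the same average steady-state level, dosing rate must scale with clearance.
CL ratio = 17.6 / 100 = 0.1760
New dose (same interval) = 80.2 × 0.1760 = 14.12 mg

14.1 mg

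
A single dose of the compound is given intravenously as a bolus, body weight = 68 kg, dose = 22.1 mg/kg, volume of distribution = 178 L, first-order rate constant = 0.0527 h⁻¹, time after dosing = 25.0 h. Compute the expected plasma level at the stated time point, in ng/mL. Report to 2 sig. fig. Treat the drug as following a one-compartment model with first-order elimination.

2300 ng/mL

Total dose = 22.1 × 68 = 1503 mg
C₀ = Dose / Vd = 1503 / 178 = 8.444 mg/L
C = C₀ · e^(−k·t) = 8.444 × e^(−0.05270 × 25.0)
  = 8.444 × 0.2678 = 2.261 mg/L
Convert: 2.261 mg/L × 1000 = 2261 ng/mL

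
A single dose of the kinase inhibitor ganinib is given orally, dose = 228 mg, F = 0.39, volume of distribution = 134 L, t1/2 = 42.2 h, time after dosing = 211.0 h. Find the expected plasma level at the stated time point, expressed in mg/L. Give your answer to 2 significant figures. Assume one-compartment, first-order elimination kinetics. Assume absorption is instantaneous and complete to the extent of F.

0.021 mg/L

Amount reaching circulation = F × Dose = 0.39 × 228.0 = 88.92 mg
C₀ = F·Dose / Vd = 88.92 / 134 = 0.6636 mg/L
k = ln2 / t½ = 0.693147 / 42.2 = 0.01643 h⁻¹
t / t½ = 211.0 / 42.2 = 5 half-lives
C = C₀ × (1/2)^5 = 0.6636 × 0.03125 = 0.02074 mg/L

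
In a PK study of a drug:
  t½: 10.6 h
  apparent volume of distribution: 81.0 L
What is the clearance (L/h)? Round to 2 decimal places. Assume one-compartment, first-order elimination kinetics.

5.30 L/h

k = ln2 / t½ = 0.693147 / 10.6 = 0.06539 h⁻¹
CL = k × Vd = 0.06539 × 81.0 = 5.297 L/h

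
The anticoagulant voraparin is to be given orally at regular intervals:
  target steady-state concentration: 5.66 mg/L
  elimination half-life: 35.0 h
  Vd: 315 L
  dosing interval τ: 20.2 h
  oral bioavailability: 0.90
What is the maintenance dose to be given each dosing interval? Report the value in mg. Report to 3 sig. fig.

792 mg

k = ln2 / t½ = 0.693147 / 35.0 = 0.01980 h⁻¹
CL = k × Vd = 0.01980 × 315 = 6.237 L/h
At steady state, F × (Dose/τ) = Css × CL.
Dose = Css × CL × τ / F = 5.66 × 6.237 × 20.2 / 0.90 = 792.3 mg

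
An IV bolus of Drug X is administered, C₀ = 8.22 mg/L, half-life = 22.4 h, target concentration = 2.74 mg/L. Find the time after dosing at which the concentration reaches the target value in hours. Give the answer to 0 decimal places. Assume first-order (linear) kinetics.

36 h

k = ln2 / t½ = 0.693147 / 22.4 = 0.03094 h⁻¹
t = ln(C₀ / C) / k = ln(8.220 / 2.74) / 0.03094
  = ln(3.000) / 0.03094 = 1.099 / 0.03094 = 35.52 h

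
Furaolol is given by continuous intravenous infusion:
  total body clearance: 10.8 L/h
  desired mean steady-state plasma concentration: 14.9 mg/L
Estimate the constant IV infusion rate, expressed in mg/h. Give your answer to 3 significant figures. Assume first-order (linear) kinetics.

161 mg/h

At steady state, infusion rate R₀ = Css × CL = 14.9 × 10.80 = 160.9 mg/h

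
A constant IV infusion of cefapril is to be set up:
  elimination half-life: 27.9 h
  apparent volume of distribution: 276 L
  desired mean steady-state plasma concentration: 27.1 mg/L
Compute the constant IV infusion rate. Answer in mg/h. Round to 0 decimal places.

186 mg/h

k = ln2 / t½ = 0.693147 / 27.9 = 0.02484 h⁻¹
CL = k × Vd = 0.02484 × 276 = 6.856 L/h
At steady state, infusion rate R₀ = Css × CL = 27.1 × 6.856 = 185.8 mg/h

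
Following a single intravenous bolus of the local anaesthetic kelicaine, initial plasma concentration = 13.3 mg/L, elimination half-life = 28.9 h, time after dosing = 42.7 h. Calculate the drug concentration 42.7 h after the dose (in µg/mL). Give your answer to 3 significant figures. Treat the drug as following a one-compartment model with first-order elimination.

k = ln2 / t½ = 0.693147 / 28.9 = 0.02398 h⁻¹
C = C₀ · e^(−k·t) = 13.30 × e^(−0.02398 × 42.7)
  = 13.30 × 0.3592 = 4.777 mg/L
(4.777 mg/L = 4.777 µg/mL)

4.78 µg/mL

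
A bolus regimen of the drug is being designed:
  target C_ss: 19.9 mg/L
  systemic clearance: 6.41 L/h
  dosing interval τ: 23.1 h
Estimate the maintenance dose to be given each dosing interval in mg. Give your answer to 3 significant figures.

2950 mg

At steady state, Dose/τ = Css × CL.
Dose = Css × CL × τ = 19.9 × 6.410 × 23.1 = 2947 mg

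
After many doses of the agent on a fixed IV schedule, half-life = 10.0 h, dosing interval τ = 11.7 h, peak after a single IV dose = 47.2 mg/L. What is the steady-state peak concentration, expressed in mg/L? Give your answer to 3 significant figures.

85.0 mg/L

k = ln2 / t½ = 0.693147 / 10.0 = 0.06931 h⁻¹
e^(−kτ) = e^(−0.06931 × 11.7) = 0.4444
Accumulation ratio R = 1 / (1 − e^(−kτ)) = 1 / (1 − 0.4444) = 1.800
Steady-state peak = C₀ × R = 47.2 × 1.800 = 84.96 mg/L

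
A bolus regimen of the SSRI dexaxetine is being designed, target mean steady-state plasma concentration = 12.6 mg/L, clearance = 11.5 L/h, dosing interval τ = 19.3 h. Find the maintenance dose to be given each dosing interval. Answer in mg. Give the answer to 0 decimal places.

At steady state, Dose/τ = Css × CL.
Dose = Css × CL × τ = 12.6 × 11.50 × 19.3 = 2797 mg

2797 mg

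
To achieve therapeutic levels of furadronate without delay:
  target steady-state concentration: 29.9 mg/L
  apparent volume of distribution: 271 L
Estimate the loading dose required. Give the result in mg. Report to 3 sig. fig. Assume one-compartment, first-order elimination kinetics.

8100 mg

LD = Css × Vd = 29.9 × 271 = 8103 mg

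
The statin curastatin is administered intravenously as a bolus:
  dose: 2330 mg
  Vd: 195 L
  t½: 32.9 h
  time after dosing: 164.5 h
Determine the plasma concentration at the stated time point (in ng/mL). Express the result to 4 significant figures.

373.4 ng/mL

C₀ = Dose / Vd = 2330 / 195 = 11.95 mg/L
k = ln2 / t½ = 0.693147 / 32.9 = 0.02107 h⁻¹
t / t½ = 164.5 / 32.9 = 5 half-lives
C = C₀ × (1/2)^5 = 11.95 × 0.03125 = 0.3734 mg/L
Convert: 0.3734 mg/L × 1000 = 373.4 ng/mL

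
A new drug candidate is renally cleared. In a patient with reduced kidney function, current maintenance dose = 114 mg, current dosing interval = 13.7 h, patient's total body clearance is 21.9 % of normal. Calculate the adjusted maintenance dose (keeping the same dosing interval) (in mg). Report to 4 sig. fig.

24.97 mg

To keep the same average steady-state level, dosing rate must scale with clearance.
CL ratio = 21.9 / 100 = 0.2190
New dose (same interval) = 114 × 0.2190 = 24.97 mg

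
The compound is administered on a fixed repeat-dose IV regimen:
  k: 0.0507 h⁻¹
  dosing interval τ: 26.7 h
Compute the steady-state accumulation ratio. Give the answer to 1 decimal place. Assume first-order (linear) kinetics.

e^(−kτ) = e^(−0.05070 × 26.7) = 0.2583
Accumulation ratio R = 1 / (1 − e^(−kτ)) = 1 / (1 − 0.2583) = 1.348

1.3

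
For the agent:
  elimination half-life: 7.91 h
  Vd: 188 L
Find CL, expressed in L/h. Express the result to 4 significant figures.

k = ln2 / t½ = 0.693147 / 7.91 = 0.08763 h⁻¹
CL = k × Vd = 0.08763 × 188 = 16.47 L/h

16.47 L/h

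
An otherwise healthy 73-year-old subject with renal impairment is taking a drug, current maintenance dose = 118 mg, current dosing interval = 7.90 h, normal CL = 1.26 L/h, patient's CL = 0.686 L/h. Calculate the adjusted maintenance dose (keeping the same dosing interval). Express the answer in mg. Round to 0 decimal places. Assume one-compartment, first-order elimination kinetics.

To keep the same average steady-state level, dosing rate must scale with clearance.
CL ratio = 0.686 / 1.26 = 0.5444
New dose (same interval) = 118 × 0.5444 = 64.24 mg

64 mg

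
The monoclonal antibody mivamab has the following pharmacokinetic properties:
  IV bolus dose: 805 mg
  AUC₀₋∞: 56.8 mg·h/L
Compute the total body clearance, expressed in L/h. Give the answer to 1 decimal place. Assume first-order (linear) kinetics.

CL = Dose / AUC = 805 / 56.8 = 14.17 L/h

14.2 L/h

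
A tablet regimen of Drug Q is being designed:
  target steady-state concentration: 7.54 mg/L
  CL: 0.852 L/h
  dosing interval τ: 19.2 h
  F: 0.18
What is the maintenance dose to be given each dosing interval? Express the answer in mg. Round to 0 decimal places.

685 mg

At steady state, F × (Dose/τ) = Css × CL.
Dose = Css × CL × τ / F = 7.54 × 0.8520 × 19.2 / 0.18 = 685.2 mg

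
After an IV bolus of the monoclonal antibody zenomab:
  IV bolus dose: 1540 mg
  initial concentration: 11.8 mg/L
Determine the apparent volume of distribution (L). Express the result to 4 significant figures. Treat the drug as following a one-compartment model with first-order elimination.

Vd = Dose / C₀ = 1540 / 11.8 = 130.5 L

130.5 L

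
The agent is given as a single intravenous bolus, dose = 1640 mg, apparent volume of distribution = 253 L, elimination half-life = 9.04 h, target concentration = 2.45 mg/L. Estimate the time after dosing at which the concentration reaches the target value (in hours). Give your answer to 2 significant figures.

C₀ = Dose / Vd = 1640 / 253 = 6.482 mg/L
k = ln2 / t½ = 0.693147 / 9.04 = 0.07668 h⁻¹
t = ln(C₀ / C) / k = ln(6.482 / 2.45) / 0.07668
  = ln(2.646) / 0.07668 = 0.9730 / 0.07668 = 12.69 h

13 h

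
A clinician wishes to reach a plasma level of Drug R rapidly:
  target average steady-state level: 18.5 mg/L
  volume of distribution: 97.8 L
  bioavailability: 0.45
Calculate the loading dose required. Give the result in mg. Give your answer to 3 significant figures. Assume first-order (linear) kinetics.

LD = Css × Vd / F = 18.5 × 97.8 / 0.45 = 4021 mg

4020 mg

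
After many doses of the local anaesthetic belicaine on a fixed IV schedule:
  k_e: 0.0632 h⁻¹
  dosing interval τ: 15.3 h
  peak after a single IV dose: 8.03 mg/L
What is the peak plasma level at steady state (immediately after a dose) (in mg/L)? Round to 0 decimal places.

e^(−kτ) = e^(−0.06320 × 15.3) = 0.3802
Accumulation ratio R = 1 / (1 − e^(−kτ)) = 1 / (1 − 0.3802) = 1.613
Steady-state peak = C₀ × R = 8.03 × 1.613 = 12.95 mg/L

13 mg/L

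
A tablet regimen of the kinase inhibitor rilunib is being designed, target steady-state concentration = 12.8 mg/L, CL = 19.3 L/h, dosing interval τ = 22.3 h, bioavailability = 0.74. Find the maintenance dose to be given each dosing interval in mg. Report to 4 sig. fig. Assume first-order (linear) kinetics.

7445 mg

At steady state, F × (Dose/τ) = Css × CL.
Dose = Css × CL × τ / F = 12.8 × 19.30 × 22.3 / 0.74 = 7445 mg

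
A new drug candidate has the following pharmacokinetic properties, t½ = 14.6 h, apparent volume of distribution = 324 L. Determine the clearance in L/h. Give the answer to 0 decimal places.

15 L/h

k = ln2 / t½ = 0.693147 / 14.6 = 0.04748 h⁻¹
CL = k × Vd = 0.04748 × 324 = 15.38 L/h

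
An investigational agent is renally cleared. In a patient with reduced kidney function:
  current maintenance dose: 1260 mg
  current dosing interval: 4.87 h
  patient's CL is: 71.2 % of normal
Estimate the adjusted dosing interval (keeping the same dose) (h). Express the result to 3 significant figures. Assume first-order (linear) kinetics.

To keep the same average steady-state level, dosing rate must scale with clearance.
CL ratio = 71.2 / 100 = 0.7120
New interval (same dose) = 4.87 / 0.7120 = 6.840 h

6.84 h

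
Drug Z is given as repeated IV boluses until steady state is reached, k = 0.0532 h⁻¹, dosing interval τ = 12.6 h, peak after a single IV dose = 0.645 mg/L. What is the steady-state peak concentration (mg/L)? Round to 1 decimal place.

e^(−kτ) = e^(−0.05320 × 12.6) = 0.5115
Accumulation ratio R = 1 / (1 − e^(−kτ)) = 1 / (1 − 0.5115) = 2.047
Steady-state peak = C₀ × R = 0.645 × 2.047 = 1.320 mg/L

1.3 mg/L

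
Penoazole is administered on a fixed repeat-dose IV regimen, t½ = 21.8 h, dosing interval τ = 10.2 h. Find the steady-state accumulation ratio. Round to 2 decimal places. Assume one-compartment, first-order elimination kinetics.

3.61

k = ln2 / t½ = 0.693147 / 21.8 = 0.03180 h⁻¹
e^(−kτ) = e^(−0.03180 × 10.2) = 0.7230
Accumulation ratio R = 1 / (1 − e^(−kτ)) = 1 / (1 − 0.7230) = 3.610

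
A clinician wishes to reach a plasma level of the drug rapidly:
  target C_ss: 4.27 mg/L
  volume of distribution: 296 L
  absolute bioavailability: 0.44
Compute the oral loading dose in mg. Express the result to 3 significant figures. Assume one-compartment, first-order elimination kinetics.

LD = Css × Vd / F = 4.27 × 296 / 0.44 = 2873 mg

2870 mg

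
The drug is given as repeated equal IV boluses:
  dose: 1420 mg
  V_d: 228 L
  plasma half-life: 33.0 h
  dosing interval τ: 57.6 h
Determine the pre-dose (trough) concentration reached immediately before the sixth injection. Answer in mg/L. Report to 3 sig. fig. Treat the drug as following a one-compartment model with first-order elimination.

2.64 mg/L

C₀ per dose = Dose / Vd = 1420 / 228 = 6.228 mg/L
k = ln2 / t½ = 0.693147 / 33.0 = 0.02100 h⁻¹
Fraction remaining after one interval: r = e^(−kτ) = e^(−0.02100 × 57.6) = 0.2983
Before dose 6, 5 doses have been given (aged 1τ, 2τ, 3τ, 4τ, 5τ).
C_trough = C₀ × (r + r² + … + r^5) = C₀ × r(1−r^5)/(1−r)
        = 6.228 × 0.2983 × (1 − 0.002362) / (1 − 0.2983) = 2.641 mg/L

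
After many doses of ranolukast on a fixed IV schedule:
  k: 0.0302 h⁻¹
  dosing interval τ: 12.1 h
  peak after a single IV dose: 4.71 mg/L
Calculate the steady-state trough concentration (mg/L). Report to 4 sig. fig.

10.68 mg/L

e^(−kτ) = e^(−0.03020 × 12.1) = 0.6939
Accumulation ratio R = 1 / (1 − e^(−kτ)) = 1 / (1 − 0.6939) = 3.267
Steady-state trough = C₀ × R × e^(−kτ) = 4.71 × 3.267 × 0.6939 = 10.68 mg/L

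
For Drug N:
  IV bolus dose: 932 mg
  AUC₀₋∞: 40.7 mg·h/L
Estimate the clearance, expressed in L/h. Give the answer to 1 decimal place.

CL = Dose / AUC = 932 / 40.7 = 22.90 L/h

22.9 L/h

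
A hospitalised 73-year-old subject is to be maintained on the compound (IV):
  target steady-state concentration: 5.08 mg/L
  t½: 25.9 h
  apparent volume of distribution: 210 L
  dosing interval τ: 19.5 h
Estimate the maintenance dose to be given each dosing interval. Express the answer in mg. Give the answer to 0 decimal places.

k = ln2 / t½ = 0.693147 / 25.9 = 0.02676 h⁻¹
CL = k × Vd = 0.02676 × 210 = 5.620 L/h
At steady state, Dose/τ = Css × CL.
Dose = Css × CL × τ = 5.08 × 5.620 × 19.5 = 556.7 mg

557 mg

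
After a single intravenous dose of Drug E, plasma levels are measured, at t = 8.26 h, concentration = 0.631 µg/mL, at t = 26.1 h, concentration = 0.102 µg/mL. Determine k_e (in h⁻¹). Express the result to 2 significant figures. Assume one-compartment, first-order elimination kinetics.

k = ln(C₁/C₂) / (t₂ − t₁) = ln(0.631/0.102) / (26.1 − 8.26)
  = 1.822 / 17.84 = 0.1021 h⁻¹

0.10 h⁻¹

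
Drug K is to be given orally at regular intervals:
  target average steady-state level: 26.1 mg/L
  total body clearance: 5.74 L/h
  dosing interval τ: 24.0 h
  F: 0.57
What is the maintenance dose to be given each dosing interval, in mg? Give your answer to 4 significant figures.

At steady state, F × (Dose/τ) = Css × CL.
Dose = Css × CL × τ / F = 26.1 × 5.740 × 24.0 / 0.57 = 6308 mg

6308 mg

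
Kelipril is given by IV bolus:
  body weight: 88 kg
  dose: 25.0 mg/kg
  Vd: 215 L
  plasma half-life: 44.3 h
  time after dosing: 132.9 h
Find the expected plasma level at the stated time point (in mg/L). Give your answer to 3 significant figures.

Total dose = 25.0 × 88 = 2200 mg
C₀ = Dose / Vd = 2200 / 215 = 10.23 mg/L
k = ln2 / t½ = 0.693147 / 44.3 = 0.01565 h⁻¹
t / t½ = 132.9 / 44.3 = 3 half-lives
C = C₀ × (1/2)^3 = 10.23 × 0.1250 = 1.279 mg/L

1.28 mg/L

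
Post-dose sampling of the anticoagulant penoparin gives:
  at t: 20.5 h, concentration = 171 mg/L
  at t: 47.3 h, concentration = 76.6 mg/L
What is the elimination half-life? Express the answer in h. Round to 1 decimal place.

k = ln(C₁/C₂) / (t₂ − t₁) = ln(171/76.6) / (47.3 − 20.5)
  = 0.8031 / 26.80 = 0.02997 h⁻¹
t½ = ln2 / k = 0.693147 / 0.02997 = 23.13 h

23.1 h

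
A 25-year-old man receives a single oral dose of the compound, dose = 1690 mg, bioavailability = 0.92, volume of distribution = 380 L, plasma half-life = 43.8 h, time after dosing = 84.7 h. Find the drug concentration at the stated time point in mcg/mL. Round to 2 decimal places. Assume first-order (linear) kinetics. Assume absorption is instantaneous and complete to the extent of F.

1.07 mcg/mL

Amount reaching circulation = F × Dose = 0.92 × 1690 = 1555 mg
C₀ = F·Dose / Vd = 1555 / 380 = 4.092 mg/L
k = ln2 / t½ = 0.693147 / 43.8 = 0.01583 h⁻¹
C = C₀ · e^(−k·t) = 4.092 × e^(−0.01583 × 84.7)
  = 4.092 × 0.2616 = 1.070 mg/L
(1.070 mg/L = 1.070 mcg/mL)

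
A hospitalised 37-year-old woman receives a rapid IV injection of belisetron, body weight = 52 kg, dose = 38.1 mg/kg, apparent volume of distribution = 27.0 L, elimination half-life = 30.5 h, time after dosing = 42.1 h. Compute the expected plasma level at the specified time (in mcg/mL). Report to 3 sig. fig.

28.2 mcg/mL

Total dose = 38.1 × 52 = 1981 mg
C₀ = Dose / Vd = 1981 / 27.0 = 73.37 mg/L
k = ln2 / t½ = 0.693147 / 30.5 = 0.02273 h⁻¹
C = C₀ · e^(−k·t) = 73.37 × e^(−0.02273 × 42.1)
  = 73.37 × 0.3841 = 28.18 mg/L
(28.18 mg/L = 28.18 mcg/mL)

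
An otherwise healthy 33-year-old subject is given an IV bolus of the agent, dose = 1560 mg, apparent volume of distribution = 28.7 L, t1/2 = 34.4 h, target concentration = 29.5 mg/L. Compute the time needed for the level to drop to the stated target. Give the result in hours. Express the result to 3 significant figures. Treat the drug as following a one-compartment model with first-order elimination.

C₀ = Dose / Vd = 1560 / 28.7 = 54.36 mg/L
k = ln2 / t½ = 0.693147 / 34.4 = 0.02015 h⁻¹
t = ln(C₀ / C) / k = ln(54.36 / 29.5) / 0.02015
  = ln(1.843) / 0.02015 = 0.6114 / 0.02015 = 30.34 h

30.3 h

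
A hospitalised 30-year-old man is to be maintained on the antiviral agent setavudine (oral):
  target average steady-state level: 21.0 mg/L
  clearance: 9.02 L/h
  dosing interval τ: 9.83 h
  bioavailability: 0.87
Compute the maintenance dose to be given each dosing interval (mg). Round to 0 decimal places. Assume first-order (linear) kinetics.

2140 mg

At steady state, F × (Dose/τ) = Css × CL.
Dose = Css × CL × τ / F = 21.0 × 9.020 × 9.83 / 0.87 = 2140 mg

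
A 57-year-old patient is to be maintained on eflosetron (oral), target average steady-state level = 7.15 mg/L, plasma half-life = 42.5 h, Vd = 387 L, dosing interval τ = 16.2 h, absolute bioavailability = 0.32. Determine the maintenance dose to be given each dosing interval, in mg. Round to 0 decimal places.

2285 mg

k = ln2 / t½ = 0.693147 / 42.5 = 0.01631 h⁻¹
CL = k × Vd = 0.01631 × 387 = 6.312 L/h
At steady state, F × (Dose/τ) = Css × CL.
Dose = Css × CL × τ / F = 7.15 × 6.312 × 16.2 / 0.32 = 2285 mg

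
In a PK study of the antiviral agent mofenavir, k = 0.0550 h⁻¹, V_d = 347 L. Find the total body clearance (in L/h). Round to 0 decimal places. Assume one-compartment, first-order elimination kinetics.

CL = k × Vd = 0.0550 × 347 = 19.09 L/h

19 L/h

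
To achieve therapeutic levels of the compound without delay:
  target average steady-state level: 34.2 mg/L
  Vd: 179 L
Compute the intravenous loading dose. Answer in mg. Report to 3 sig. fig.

LD = Css × Vd = 34.2 × 179 = 6122 mg

6120 mg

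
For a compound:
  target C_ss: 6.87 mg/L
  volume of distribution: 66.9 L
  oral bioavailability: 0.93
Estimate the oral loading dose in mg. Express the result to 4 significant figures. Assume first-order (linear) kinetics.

LD = Css × Vd / F = 6.87 × 66.9 / 0.93 = 494.2 mg

494.2 mg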